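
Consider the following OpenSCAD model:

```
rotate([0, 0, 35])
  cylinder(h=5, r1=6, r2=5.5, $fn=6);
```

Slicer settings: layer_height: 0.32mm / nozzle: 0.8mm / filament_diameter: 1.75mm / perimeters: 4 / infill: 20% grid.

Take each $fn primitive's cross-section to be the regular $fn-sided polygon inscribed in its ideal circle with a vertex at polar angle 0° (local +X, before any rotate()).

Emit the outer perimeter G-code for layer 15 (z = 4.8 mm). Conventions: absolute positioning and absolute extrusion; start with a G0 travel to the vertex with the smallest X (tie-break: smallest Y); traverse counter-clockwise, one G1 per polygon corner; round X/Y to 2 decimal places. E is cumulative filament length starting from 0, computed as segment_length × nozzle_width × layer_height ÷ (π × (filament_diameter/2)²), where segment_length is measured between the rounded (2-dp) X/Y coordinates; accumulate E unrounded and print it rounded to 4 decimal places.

G0 X-5.00 Y2.33 Z4.80
G1 X-4.52 Y-3.17 E0.5876
G1 X0.48 Y-5.50 E1.1747
G1 X5.00 Y-2.33 E1.7623
G1 X4.52 Y3.17 E2.3499
G1 X-0.48 Y5.50 E2.9370
G1 X-5.00 Y2.33 E3.5246

At z = 4.8 mm: the cone: at t=0.960 of its height the radius interpolates to r₁+(r₂−r₁)t = 5.520, giving a regular 6-gon of that circumradius; (rotated 35° about Z; rotation is an isometry so areas/perimeters/island counts are preserved). The outline is a single polygon with 6 vertices. Extrusion per mm of travel: 0.8 × 0.32 / (π × 0.875²) = 0.106432. Accumulating E over each segment gives final E = 3.5246.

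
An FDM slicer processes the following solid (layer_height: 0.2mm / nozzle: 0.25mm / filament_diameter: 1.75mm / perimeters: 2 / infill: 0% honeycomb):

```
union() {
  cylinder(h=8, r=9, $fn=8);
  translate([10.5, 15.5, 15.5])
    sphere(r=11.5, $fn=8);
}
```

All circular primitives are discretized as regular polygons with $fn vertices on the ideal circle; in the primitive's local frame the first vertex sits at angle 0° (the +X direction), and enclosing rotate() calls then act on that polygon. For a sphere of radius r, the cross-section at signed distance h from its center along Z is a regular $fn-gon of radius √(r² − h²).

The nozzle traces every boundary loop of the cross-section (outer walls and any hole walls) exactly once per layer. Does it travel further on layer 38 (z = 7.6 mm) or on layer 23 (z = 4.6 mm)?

Layer 38 (z = 7.6): the r=9 cylinder gives a regular 8-gon of circumradius 9 (constant along its height) (perimeter = 2·8·9.000·sin(180°/8) = 55.11 mm); the sphere at (10.5, 15.5): section is a regular 8-gon, circumradius = √(r²−h²) = √(11.5²−7.9²) = 8.357 (perimeter = 2·8·8.357·sin(180°/8) = 51.17 mm); Combining (union): the 2 present regions are separate (no shared area or edge), so areas and boundary lengths simply add and each stays a separate island — boundary = 106.28 mm. So its perimeter = 106.28 mm. Layer 23 (z = 4.6): the r=9 cylinder contributes a regular 8-gon of circumradius 9 (perimeter = 2·8·9.000·sin(180°/8) = 55.11 mm); the r=11.5 sphere at (10.5, 15.5) slices to a regular 8-gon of circumradius 3.666 (√(r²−h²) with h=10.9 from center) (perimeter = 2·8·3.666·sin(180°/8) = 22.45 mm); Taking the union: the 2 present regions are separate (no shared area or edge), so areas and boundary lengths simply add and each stays a separate island — boundary = 77.55 mm. So its perimeter = 77.55 mm. Layer 38 is larger (106.28 vs 77.55 mm).

layer 38 (z = 7.6 mm)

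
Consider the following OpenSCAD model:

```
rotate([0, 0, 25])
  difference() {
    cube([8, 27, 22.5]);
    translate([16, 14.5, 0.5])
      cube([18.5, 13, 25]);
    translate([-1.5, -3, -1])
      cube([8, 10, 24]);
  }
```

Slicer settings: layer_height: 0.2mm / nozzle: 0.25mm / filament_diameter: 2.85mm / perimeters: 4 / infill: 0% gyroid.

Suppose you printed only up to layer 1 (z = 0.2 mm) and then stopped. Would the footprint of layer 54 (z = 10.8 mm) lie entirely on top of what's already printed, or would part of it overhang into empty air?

Compare the two slices. At z = 0.2: the cube (footprint 8×27) is included at this height (area 216.00 mm²); the cube at (16, 14.5) is not intersected at this z (z outside [0.5, 25.5]); the cube at (-1.5, -3) (footprint 8×10) is included at this height (area 80.00 mm²); Taking the first minus the rest: starting from the 8×27 cube (216.00 mm²), the 8×10 cube at (-1.5, -3) partially overlaps it — only the 45.50 mm² overlap (of its 80.00 mm²) is removed, clipping the outline — area = 170.50 mm²; (whole slice rotated 25° about Z — lengths, areas and connectivity unchanged). At z = 10.8: the cube is present — its section is the full 8×27 rectangle (area 216.00 mm²); the 18.5×13 cube at (16, 14.5) contributes its full rectangle (area 240.50 mm²); the cube at (-1.5, -3) is present — its section is the full 8×10 rectangle (area 80.00 mm²); Subtracting the remaining from the first: starting from the 8×27 cube (216.00 mm²), the 18.5×13 cube at (16, 14.5) misses the remaining region (no effect); the 8×10 cube at (-1.5, -3) partially overlaps it — only the 45.50 mm² overlap (of its 80.00 mm²) is removed, clipping the outline — area = 170.50 mm²; (rotated 25° about Z; rotation is an isometry so areas/perimeters/island counts are preserved). Checking containment: the cross-section at z = 10.8 is a subset of the cross-section at z = 0.2.

entirely on top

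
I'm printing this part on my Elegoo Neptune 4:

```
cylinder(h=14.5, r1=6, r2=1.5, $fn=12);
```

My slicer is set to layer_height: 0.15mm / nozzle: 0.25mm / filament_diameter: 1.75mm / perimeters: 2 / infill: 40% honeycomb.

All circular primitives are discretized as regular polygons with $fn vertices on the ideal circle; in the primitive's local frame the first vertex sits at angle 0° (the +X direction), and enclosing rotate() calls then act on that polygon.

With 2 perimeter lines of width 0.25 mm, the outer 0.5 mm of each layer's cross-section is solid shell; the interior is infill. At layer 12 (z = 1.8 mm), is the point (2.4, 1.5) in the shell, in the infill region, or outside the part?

At z = 1.8 mm: the cone: at t=0.124 of its height the radius interpolates to r₁+(r₂−r₁)t = 5.441, giving a regular 12-gon of that circumradius. Overall, the cross-section is a single solid region. The nearest boundary edge runs (4.71, 2.72)→(2.72, 4.71); distance from the point to it = 2.50 mm. The point is inside the cross-section and 2.50 mm from the nearest boundary — more than the 0.5 mm shell width (2 × 0.25), so it's in the infill interior.

infill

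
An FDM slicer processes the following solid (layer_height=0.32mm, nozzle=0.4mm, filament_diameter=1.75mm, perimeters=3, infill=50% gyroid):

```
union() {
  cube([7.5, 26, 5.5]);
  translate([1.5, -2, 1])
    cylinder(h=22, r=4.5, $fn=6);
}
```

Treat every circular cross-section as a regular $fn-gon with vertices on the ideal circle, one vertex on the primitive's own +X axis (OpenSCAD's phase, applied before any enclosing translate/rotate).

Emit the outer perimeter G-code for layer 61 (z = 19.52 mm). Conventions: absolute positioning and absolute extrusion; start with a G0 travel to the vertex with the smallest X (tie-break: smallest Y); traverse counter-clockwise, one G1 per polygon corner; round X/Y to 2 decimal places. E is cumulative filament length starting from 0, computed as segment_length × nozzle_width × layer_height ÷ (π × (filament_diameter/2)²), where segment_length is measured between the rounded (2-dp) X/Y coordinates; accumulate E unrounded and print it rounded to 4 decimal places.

G0 X-3.00 Y-2.00 Z19.52
G1 X-0.75 Y-5.90 E0.2396
G1 X3.75 Y-5.90 E0.4791
G1 X6.00 Y-2.00 E0.7187
G1 X3.75 Y1.90 E0.9583
G1 X-0.75 Y1.90 E1.1978
G1 X-3.00 Y-2.00 E1.4374

At z = 19.52 mm: the cube is absent (z outside [0, 5.5]); the r=4.5 cylinder at (1.5, -2) gives a regular 6-gon of circumradius 4.5 (constant along its height); Combining (union): only the r=4.5 cylinder at (1.5, -2) is present, so the union is just that shape — 1 connected region. The outline is a single polygon with 6 vertices. Extrusion per mm of travel: 0.4 × 0.32 / (π × 0.875²) = 0.053216. Accumulating E over each segment gives final E = 1.4374.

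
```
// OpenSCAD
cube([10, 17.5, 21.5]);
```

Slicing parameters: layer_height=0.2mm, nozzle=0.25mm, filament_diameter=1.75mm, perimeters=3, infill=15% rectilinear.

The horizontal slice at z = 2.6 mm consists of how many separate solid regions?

At z = 2.6 mm: the cube (footprint 10×17.5) is included at this height. The result has 1 disconnected region.

1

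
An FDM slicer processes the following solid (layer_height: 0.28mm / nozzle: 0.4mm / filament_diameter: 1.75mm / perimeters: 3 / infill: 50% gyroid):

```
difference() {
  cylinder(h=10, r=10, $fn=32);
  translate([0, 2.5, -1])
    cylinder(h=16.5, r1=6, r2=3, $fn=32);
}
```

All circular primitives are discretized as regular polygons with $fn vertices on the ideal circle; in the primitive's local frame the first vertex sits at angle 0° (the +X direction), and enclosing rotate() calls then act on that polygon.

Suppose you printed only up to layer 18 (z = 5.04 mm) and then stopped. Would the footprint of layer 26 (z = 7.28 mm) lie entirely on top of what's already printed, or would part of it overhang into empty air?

Compare the two slices. At z = 5.04: the r=10 cylinder contributes a regular 32-gon of circumradius 10 (area = (32/2)·10.000²·sin(360°/32) = 312.14 mm²); the cone at (0, 2.5) (r1=6→r2=3) has section circumradius 4.902 here — a regular 32-gon (area = (32/2)·4.902²·sin(360°/32) = 75.00 mm²); After the difference (first − rest): starting from the r=10 cylinder (312.14 mm²), the cone at (0, 2.5) lies wholly inside it (removes its full 75.00 mm² and its 30.75 mm outline becomes a hole wall) — area = 237.14 mm². At z = 7.28: the r=10 cylinder contributes a regular 32-gon of circumradius 10 (area = (32/2)·10.000²·sin(360°/32) = 312.14 mm²); the cone at (0, 2.5): at t=0.502 of its height the radius interpolates to r₁+(r₂−r₁)t = 4.495, giving a regular 32-gon of that circumradius (area = (32/2)·4.495²·sin(360°/32) = 63.06 mm²); After the difference (first − rest): starting from the r=10 cylinder (312.14 mm²), the cone at (0, 2.5) lies wholly inside it (removes its full 63.06 mm² and its 28.19 mm outline becomes a hole wall) — area = 249.09 mm². Checking containment: at z = 7.28 the cross-section extends beyond the z = 5.04 cross-section by about 11.95 mm².

part overhangs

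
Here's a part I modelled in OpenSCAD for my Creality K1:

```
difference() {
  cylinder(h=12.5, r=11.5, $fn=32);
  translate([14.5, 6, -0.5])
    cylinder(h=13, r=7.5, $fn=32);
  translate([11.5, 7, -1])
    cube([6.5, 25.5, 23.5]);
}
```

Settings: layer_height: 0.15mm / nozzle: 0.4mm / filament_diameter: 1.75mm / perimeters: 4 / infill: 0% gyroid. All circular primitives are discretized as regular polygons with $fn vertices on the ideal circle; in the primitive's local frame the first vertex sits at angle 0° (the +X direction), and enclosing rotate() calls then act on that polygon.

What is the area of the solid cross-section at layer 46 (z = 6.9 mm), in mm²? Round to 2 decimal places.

At z = 6.9 mm: the cylinder: section is a regular 32-gon, circumradius r=11.5 (area = (32/2)·11.500²·sin(360°/32) = 412.81 mm²); the cylinder at (14.5, 6): section is a regular 32-gon, circumradius r=7.5 (area = (32/2)·7.500²·sin(360°/32) = 175.58 mm²); the cube at (11.5, 7) (footprint 6.5×25.5) is included at this height (area 165.75 mm²); Taking the first minus the rest: starting from the r=11.5 cylinder (412.81 mm²), the r=7.5 cylinder at (14.5, 6) partially overlaps it — only the 22.72 mm² overlap (of its 175.58 mm²) is removed, clipping the outline; the 6.5×25.5 cube at (11.5, 7) misses the remaining region (no effect) — area = 390.09 mm². Overall, the cross-section is a single solid region. Net area = 390.09 mm².

390.09 mm²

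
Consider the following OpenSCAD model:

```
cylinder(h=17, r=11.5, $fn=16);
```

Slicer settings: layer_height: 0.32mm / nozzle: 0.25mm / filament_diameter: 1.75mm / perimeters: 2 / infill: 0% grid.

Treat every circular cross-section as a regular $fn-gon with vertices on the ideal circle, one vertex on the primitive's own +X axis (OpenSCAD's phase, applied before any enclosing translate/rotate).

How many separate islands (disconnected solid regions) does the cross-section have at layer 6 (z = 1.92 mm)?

1

At z = 1.92 mm: the r=11.5 cylinder gives a regular 16-gon of circumradius 11.5 (constant along its height). Overall, the cross-section is a single solid region. Island count = 1.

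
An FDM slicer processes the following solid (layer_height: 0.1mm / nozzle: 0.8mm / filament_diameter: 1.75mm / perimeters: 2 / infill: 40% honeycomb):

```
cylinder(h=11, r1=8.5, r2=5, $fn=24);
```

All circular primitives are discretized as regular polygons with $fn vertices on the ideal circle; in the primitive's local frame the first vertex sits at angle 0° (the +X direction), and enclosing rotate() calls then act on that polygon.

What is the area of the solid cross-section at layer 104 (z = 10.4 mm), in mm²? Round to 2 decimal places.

At z = 10.4 mm: the cone (r1=8.5→r2=5) has section circumradius 5.191 here — a regular 24-gon (area = (24/2)·5.191²·sin(360°/24) = 83.69 mm²). Overall, the cross-section is a single solid region. Net area = 83.69 mm².

83.69 mm²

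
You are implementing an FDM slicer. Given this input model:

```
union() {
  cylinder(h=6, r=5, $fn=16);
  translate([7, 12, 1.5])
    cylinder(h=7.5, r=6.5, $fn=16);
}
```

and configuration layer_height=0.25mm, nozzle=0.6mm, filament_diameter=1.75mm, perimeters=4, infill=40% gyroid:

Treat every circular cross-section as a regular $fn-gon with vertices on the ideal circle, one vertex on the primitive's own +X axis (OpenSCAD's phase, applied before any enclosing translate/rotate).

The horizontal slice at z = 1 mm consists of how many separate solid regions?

At z = 1 mm: the r=5 cylinder contributes a regular 16-gon of circumradius 5; the cylinder at (7, 12) does not reach this height (z outside [1.5, 9]); Merging all regions: only the r=5 cylinder is present, so the union is just that shape — 1 connected region. The result has 1 disconnected region.

1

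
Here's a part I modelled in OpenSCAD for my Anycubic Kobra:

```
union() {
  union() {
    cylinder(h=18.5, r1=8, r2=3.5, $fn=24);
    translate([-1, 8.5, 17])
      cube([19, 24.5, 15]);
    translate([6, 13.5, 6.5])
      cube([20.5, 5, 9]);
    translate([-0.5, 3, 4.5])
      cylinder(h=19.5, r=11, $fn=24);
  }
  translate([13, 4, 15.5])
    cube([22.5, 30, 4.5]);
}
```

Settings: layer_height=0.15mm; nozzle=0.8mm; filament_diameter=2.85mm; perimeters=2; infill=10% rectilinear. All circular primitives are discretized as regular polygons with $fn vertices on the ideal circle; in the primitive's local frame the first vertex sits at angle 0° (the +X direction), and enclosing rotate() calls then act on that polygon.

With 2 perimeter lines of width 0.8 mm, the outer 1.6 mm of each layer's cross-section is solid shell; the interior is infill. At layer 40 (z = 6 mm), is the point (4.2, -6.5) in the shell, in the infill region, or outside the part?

At z = 6 mm: the cone (r1=8→r2=3.5) has section circumradius 6.541 here — a regular 24-gon; the cube at (-1, 8.5) is not intersected at this z (z outside [17, 32]); the cube at (6, 13.5) is absent (z outside [6.5, 15.5]); the cylinder at (-0.5, 3): section is a regular 24-gon, circumradius r=11; Taking the union: the cone lies entirely inside the r=11 cylinder at (-0.5, 3), so the union is just the r=11 cylinder at (-0.5, 3) — 1 connected region; the cube at (13, 4) is absent (z outside [15.5, 20]); Taking the union: only the result so far is present, so the union is just that shape — 1 connected region. Overall, the cross-section is a single solid region. The nearest boundary edge runs (5.00, -6.53)→(2.35, -7.63); distance from the point to it = 0.33 mm. The point is inside the cross-section, 0.33 mm from the nearest boundary — within the 1.6 mm shell band (2 × 0.8).

shell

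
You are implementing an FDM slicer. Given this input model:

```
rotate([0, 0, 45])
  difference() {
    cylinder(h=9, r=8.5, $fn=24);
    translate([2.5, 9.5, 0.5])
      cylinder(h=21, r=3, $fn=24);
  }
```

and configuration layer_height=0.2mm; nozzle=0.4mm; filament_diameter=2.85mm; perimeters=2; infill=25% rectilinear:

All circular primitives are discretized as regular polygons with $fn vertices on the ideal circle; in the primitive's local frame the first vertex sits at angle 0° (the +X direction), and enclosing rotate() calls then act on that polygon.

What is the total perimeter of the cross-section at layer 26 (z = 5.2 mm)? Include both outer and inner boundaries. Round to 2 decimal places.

At z = 5.2 mm: the r=8.5 cylinder gives a regular 24-gon of circumradius 8.5 (constant along its height) (perimeter = 2·24·8.500·sin(180°/24) = 53.25 mm); the cylinder at (2.5, 9.5): section is a regular 24-gon, circumradius r=3 (perimeter = 2·24·3.000·sin(180°/24) = 18.80 mm); After the difference (first − rest): starting from the r=8.5 cylinder, the r=3 cylinder at (2.5, 9.5) partially overlaps it — only the 5.45 mm² overlap (of its 27.95 mm²) is removed, clipping the outline — boundary = 54.04 mm; (whole slice rotated 45° about Z — lengths, areas and connectivity unchanged). Overall, the cross-section is a single solid region. Total boundary length (outer) = 54.04 mm.

54.04 mm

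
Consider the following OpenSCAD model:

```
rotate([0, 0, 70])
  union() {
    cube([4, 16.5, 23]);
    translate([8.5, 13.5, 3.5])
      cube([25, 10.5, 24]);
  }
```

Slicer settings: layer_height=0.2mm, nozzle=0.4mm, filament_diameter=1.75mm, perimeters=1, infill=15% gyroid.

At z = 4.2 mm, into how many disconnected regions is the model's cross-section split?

2

At z = 4.2 mm: the cube is present — its section is the full 4×16.5 rectangle; the cube at (8.5, 13.5) is present — its section is the full 25×10.5 rectangle; Merging all regions: the 2 present regions are separate (no shared area or edge), so areas and boundary lengths simply add and each stays a separate island — 2 connected regions; (whole slice rotated 70° about Z — lengths, areas and connectivity unchanged). The result has 2 disconnected regions.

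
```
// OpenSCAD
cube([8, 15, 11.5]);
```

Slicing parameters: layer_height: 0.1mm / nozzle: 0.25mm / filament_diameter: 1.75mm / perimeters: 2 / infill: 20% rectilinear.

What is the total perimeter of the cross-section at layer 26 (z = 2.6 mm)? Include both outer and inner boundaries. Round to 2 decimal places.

46.00 mm

At z = 2.6 mm: the cube is present — its section is the full 8×15 rectangle (perimeter 46.00 mm). Overall, the cross-section is a single solid region. Total boundary length (outer) = 46.00 mm.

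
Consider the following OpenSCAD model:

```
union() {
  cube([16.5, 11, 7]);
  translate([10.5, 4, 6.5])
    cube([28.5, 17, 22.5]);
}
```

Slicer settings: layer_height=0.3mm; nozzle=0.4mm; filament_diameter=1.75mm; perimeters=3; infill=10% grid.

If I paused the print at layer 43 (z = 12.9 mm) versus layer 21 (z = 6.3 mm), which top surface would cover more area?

Layer 43 (z = 12.9): the cube is absent (z outside [0, 7]); the 28.5×17 cube at (10.5, 4) contributes its full rectangle (area 484.50 mm²); Merging all regions: only the 28.5×17 cube at (10.5, 4) is present, so the union is just that shape — area = 484.50 mm². So its area = 484.50 mm². Layer 21 (z = 6.3): the 16.5×11 cube contributes its full rectangle (area 181.50 mm²); the cube at (10.5, 4) is absent (z outside [6.5, 29]); Taking the union: only the 16.5×11 cube is present, so the union is just that shape — area = 181.50 mm². So its area = 181.50 mm². Layer 43 is larger (484.50 vs 181.50 mm²).

layer 43 (z = 12.9 mm)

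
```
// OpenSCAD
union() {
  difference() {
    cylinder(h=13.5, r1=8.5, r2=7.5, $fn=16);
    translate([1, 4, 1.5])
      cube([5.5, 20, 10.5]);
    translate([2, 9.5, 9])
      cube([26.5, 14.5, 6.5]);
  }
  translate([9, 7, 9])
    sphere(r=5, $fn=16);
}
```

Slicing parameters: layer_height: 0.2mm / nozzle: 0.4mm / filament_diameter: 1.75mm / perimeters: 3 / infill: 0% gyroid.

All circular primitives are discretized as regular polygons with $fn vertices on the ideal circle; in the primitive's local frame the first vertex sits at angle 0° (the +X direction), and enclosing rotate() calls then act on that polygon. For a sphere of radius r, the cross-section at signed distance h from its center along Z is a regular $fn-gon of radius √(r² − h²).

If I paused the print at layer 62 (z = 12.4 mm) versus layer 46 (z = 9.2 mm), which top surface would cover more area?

Layer 62 (z = 12.4): the cone: at t=0.919 of its height the radius interpolates to r₁+(r₂−r₁)t = 7.581, giving a regular 16-gon of that circumradius (area = (16/2)·7.581²·sin(360°/16) = 175.97 mm²); the cube at (1, 4) is not intersected at this z (z outside [1.5, 12]); the 26.5×14.5 cube at (2, 9.5) contributes its full rectangle (area 384.25 mm²); Subtracting the remaining from the first: starting from the cone (175.97 mm²), the 26.5×14.5 cube at (2, 9.5) misses the remaining region (no effect) — area = 175.97 mm²; the r=5 sphere at (9, 7) slices to a regular 16-gon of circumradius 3.666 (√(r²−h²) with h=3.4 from center) (area = (16/2)·3.666²·sin(360°/16) = 41.15 mm²); Merging all regions: the 2 present regions are separate (no shared area or edge), so areas and boundary lengths simply add and each stays a separate island — area = 217.12 mm². So its area = 217.12 mm². Layer 46 (z = 9.2): the cone: at t=0.681 of its height the radius interpolates to r₁+(r₂−r₁)t = 7.819, giving a regular 16-gon of that circumradius (area = (16/2)·7.819²·sin(360°/16) = 187.15 mm²); the 5.5×20 cube at (1, 4) contributes its full rectangle (area 110.00 mm²); the cube at (2, 9.5) (footprint 26.5×14.5) is included at this height (area 384.25 mm²); Taking the first minus the rest: starting from the cone (187.15 mm²), the 5.5×20 cube at (1, 4) partially overlaps it — only the 13.62 mm² overlap (of its 110.00 mm²) is removed, clipping the outline; the 26.5×14.5 cube at (2, 9.5) misses the remaining region (no effect) — area = 173.52 mm²; the r=5 sphere at (9, 7) slices to a regular 16-gon of circumradius 4.996 (√(r²−h²) with h=0.2 from center) (area = (16/2)·4.996²·sin(360°/16) = 76.41 mm²); Combining (union): the regions partially overlap — summed areas 249.94 mm² minus the doubly-counted overlap 1.76 mm² gives 248.18 mm² — area = 248.18 mm². So its area = 248.18 mm². Layer 46 is larger (248.18 vs 217.12 mm²).

layer 46 (z = 9.2 mm)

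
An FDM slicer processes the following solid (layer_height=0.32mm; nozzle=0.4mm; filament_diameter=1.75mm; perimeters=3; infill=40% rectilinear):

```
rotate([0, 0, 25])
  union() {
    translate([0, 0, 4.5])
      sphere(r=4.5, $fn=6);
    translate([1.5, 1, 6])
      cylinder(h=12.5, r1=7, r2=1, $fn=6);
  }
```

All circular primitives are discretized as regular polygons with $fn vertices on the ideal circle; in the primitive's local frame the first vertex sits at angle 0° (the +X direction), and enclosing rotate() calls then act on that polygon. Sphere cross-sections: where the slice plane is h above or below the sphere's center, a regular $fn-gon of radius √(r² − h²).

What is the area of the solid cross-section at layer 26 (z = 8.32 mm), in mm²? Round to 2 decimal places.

90.02 mm²

At z = 8.32 mm: the r=4.5 sphere contributes a regular 6-gon of circumradius √(4.5²−3.82²) = 2.379 (area = (6/2)·2.379²·sin(360°/6) = 14.70 mm²); the cone at (1.5, 1) contributes a regular 6-gon of circumradius 5.886 (interpolated between r1=7 and r2=1 at t=0.186) (area = (6/2)·5.886²·sin(360°/6) = 90.02 mm²); Combining (union): the r=4.5 sphere lies entirely inside the cone at (1.5, 1), so the union is just the cone at (1.5, 1) — area = 90.02 mm²; (whole slice rotated 25° about Z — lengths, areas and connectivity unchanged). Overall, the cross-section is a single solid region. Net area = 90.02 mm².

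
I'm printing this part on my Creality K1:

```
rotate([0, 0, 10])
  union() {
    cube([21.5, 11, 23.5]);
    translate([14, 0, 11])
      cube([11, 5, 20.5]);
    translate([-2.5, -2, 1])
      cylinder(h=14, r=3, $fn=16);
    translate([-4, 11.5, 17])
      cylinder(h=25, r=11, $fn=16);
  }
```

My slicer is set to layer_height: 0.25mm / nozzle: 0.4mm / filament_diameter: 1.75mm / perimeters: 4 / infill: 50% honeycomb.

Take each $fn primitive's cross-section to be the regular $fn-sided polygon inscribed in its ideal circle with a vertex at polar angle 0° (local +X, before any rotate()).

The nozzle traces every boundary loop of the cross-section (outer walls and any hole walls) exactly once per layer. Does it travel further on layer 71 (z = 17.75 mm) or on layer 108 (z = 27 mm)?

Layer 71 (z = 17.75): the 21.5×11 cube contributes its full rectangle (perimeter 65.00 mm); the cube at (14, 0) is present — its section is the full 11×5 rectangle (perimeter 32.00 mm); the cylinder at (-2.5, -2) is not intersected at this z (z outside [1, 15]); the cylinder at (-4, 11.5): section is a regular 16-gon, circumradius r=11 (perimeter = 2·16·11.000·sin(180°/16) = 68.67 mm); Merging all regions: the regions partially overlap (shared area 84.23 mm²), so the edge portions inside another operand are dropped and the merged outline is re-measured after clipping — boundary = 111.49 mm; (rotated 10° about Z; rotation is an isometry so areas/perimeters/island counts are preserved). So its perimeter = 111.49 mm. Layer 108 (z = 27): the cube is not intersected at this z (z outside [0, 23.5]); the cube at (14, 0) is present — its section is the full 11×5 rectangle (perimeter 32.00 mm); the cylinder at (-2.5, -2) does not reach this height (z outside [1, 15]); the cylinder at (-4, 11.5): section is a regular 16-gon, circumradius r=11 (perimeter = 2·16·11.000·sin(180°/16) = 68.67 mm); Taking the union: the 2 present regions are separate (no shared area or edge), so areas and boundary lengths simply add and each stays a separate island — boundary = 100.67 mm; (whole slice rotated 10° about Z — lengths, areas and connectivity unchanged). So its perimeter = 100.67 mm. Layer 71 is larger (111.49 vs 100.67 mm).

layer 71 (z = 17.75 mm)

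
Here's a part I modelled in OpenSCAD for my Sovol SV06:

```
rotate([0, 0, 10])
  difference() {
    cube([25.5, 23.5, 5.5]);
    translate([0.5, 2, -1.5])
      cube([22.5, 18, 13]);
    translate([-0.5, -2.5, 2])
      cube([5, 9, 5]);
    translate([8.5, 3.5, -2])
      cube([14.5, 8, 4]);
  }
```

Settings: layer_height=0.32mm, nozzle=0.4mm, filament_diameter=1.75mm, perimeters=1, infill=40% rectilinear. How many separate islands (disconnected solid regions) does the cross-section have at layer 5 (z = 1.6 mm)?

1

At z = 1.6 mm: the 25.5×23.5 cube contributes its full rectangle; the cube at (0.5, 2) is present — its section is the full 22.5×18 rectangle; the cube at (-0.5, -2.5) is absent (z outside [2, 7]); the cube at (8.5, 3.5) (footprint 14.5×8) is included at this height; Taking the first minus the rest: starting from the 25.5×23.5 cube, the 22.5×18 cube at (0.5, 2) lies wholly inside it (removes its full 405.00 mm² and its 81.00 mm outline becomes a hole wall); the 14.5×8 cube at (8.5, 3.5) misses the remaining region (no effect) — 1 connected region with 1 hole; (whole slice rotated 10° about Z — lengths, areas and connectivity unchanged). Overall, the cross-section is one region with 1 hole. Island count = 1.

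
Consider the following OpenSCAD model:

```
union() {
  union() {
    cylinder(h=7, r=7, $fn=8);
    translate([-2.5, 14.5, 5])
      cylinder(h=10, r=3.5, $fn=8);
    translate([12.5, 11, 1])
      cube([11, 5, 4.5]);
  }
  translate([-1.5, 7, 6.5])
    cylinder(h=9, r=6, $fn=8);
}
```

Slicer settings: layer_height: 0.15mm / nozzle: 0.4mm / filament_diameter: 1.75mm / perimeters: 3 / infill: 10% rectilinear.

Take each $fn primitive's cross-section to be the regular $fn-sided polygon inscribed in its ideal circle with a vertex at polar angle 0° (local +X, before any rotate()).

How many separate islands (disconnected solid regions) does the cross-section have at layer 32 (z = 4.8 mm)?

At z = 4.8 mm: the cylinder: section is a regular 8-gon, circumradius r=7; the cylinder at (-2.5, 14.5) does not reach this height (z outside [5, 15]); the 11×5 cube at (12.5, 11) contributes its full rectangle; Taking the union: the 2 present regions are separate (no shared area or edge), so areas and boundary lengths simply add and each stays a separate island — 2 connected regions; the cylinder at (-1.5, 7) is not intersected at this z (z outside [6.5, 15.5]); Taking the union: only that combined region is present, so the union is just that shape — 2 connected regions. Overall, the cross-section has 2 separate islands. Island count = 2.

2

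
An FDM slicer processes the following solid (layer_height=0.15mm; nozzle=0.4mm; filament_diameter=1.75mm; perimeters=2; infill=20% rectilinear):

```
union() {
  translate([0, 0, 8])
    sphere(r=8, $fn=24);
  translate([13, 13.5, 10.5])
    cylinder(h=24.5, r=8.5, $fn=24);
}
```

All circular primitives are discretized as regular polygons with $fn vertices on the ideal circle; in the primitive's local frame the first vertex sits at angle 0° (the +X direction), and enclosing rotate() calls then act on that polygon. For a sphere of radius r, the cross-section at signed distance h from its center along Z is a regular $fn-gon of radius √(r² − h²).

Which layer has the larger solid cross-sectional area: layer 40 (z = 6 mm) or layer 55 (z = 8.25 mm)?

Layer 40 (z = 6): the sphere: section is a regular 24-gon, circumradius = √(r²−h²) = √(8²−2²) = 7.746 (area = (24/2)·7.746²·sin(360°/24) = 186.35 mm²); the cylinder at (13, 13.5) is absent (z outside [10.5, 35]); Merging all regions: only the r=8 sphere is present, so the union is just that shape — area = 186.35 mm². So its area = 186.35 mm². Layer 55 (z = 8.25): the sphere: section is a regular 24-gon, circumradius = √(r²−h²) = √(8²−0.25²) = 7.996 (area = (24/2)·7.996²·sin(360°/24) = 198.58 mm²); the cylinder at (13, 13.5) is absent (z outside [10.5, 35]); Merging all regions: only the r=8 sphere is present, so the union is just that shape — area = 198.58 mm². So its area = 198.58 mm². Layer 55 is larger (198.58 vs 186.35 mm²).

layer 55 (z = 8.25 mm)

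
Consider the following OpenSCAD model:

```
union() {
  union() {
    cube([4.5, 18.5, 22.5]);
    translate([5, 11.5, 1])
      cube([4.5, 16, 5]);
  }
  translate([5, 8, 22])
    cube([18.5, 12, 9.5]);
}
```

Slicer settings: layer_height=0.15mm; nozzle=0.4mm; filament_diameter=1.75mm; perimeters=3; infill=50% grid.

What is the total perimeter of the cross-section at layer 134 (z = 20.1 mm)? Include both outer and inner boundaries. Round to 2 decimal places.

At z = 20.1 mm: the cube is present — its section is the full 4.5×18.5 rectangle (perimeter 46.00 mm); the cube at (5, 11.5) is absent (z outside [1, 6]); Taking the union: only the 4.5×18.5 cube is present, so the union is just that shape — boundary = 46.00 mm; the cube at (5, 8) does not reach this height (z outside [22, 31.5]); Combining (union): only the result so far is present, so the union is just that shape — boundary = 46.00 mm. Overall, the cross-section is a single solid region. Total boundary length (outer) = 46.00 mm.

46.00 mm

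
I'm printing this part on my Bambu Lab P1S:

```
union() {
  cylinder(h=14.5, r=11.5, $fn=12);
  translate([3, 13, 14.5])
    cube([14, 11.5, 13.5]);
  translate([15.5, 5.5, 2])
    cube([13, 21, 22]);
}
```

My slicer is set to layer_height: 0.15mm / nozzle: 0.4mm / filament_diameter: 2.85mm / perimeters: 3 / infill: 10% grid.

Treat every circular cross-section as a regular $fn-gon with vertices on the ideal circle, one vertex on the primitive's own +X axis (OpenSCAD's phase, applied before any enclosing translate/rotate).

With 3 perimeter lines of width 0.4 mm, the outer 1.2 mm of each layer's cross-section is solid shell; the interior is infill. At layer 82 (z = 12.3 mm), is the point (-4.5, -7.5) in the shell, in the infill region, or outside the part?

infill

At z = 12.3 mm: the r=11.5 cylinder contributes a regular 12-gon of circumradius 11.5; the cube at (3, 13) does not reach this height (z outside [14.5, 28]); the cube at (15.5, 5.5) is present — its section is the full 13×21 rectangle; Merging all regions: the 2 present regions are separate (no shared area or edge), so areas and boundary lengths simply add and each stays a separate island — 2 connected regions. Overall, the cross-section has 2 separate islands. The nearest boundary edge runs (-5.75, -9.96)→(-9.96, -5.75); distance from the point to it = 2.62 mm. (Shell/infill is judged within the island containing the point — the largest one.) The point is inside the cross-section and 2.62 mm from the nearest boundary — more than the 1.2 mm shell width (3 × 0.4), so it's in the infill interior.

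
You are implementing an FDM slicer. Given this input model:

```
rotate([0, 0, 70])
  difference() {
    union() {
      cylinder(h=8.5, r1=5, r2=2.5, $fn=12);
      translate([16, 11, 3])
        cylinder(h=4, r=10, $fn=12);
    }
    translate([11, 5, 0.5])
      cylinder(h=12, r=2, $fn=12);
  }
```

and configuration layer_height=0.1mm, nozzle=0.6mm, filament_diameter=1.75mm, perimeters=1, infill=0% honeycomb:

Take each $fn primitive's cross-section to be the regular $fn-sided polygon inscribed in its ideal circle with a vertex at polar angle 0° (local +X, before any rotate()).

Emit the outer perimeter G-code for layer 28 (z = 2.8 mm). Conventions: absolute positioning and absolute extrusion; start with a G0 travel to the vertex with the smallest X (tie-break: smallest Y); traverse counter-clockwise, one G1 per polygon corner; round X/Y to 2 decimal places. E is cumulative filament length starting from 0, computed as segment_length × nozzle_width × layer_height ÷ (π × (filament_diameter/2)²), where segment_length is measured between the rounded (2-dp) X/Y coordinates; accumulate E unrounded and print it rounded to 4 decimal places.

G0 X-4.11 Y-0.73 Z2.80
G1 X-3.20 Y-2.68 E0.0537
G1 X-1.43 Y-3.92 E0.1076
G1 X0.73 Y-4.11 E0.1617
G1 X2.68 Y-3.20 E0.2154
G1 X3.92 Y-1.43 E0.2693
G1 X4.11 Y0.73 E0.3234
G1 X3.20 Y2.68 E0.3770
G1 X1.43 Y3.92 E0.4309
G1 X-0.73 Y4.11 E0.4850
G1 X-2.68 Y3.20 E0.5387
G1 X-3.92 Y1.43 E0.5926
G1 X-4.11 Y-0.73 E0.6467

At z = 2.8 mm: the cone (r1=5→r2=2.5) has section circumradius 4.176 here — a regular 12-gon; the cylinder at (16, 11) is absent (z outside [3, 7]); Merging all regions: only the cone is present, so the union is just that shape — 1 connected region; the r=2 cylinder at (11, 5) gives a regular 12-gon of circumradius 2 (constant along its height); Subtracting the remaining from the first: starting from that combined region, the r=2 cylinder at (11, 5) misses the remaining region (no effect) — 1 connected region; (rotated 70° about Z; rotation is an isometry so areas/perimeters/island counts are preserved). The outline is a single polygon with 12 vertices. Extrusion per mm of travel: 0.6 × 0.1 / (π × 0.875²) = 0.024945. Accumulating E over each segment gives final E = 0.6467.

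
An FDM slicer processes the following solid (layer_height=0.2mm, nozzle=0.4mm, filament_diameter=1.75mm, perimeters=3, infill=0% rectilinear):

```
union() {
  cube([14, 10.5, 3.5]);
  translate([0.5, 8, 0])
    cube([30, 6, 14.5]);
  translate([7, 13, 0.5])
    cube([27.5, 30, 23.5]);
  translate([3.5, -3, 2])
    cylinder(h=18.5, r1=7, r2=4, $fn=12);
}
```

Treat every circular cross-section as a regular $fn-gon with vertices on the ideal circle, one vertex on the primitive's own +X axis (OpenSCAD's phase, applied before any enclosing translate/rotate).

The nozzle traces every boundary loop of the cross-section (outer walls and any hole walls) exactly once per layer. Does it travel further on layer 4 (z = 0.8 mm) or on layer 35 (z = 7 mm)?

layer 35 (z = 7 mm)

Layer 4 (z = 0.8): the cube is present — its section is the full 14×10.5 rectangle (perimeter 49.00 mm); the cube at (0.5, 8) is present — its section is the full 30×6 rectangle (perimeter 72.00 mm); the cube at (7, 13) (footprint 27.5×30) is included at this height (perimeter 115.00 mm); the cone at (3.5, -3) is not intersected at this z (z outside [2, 20.5]); Merging all regions: the regions partially overlap (shared area 57.25 mm²), so the edge portions inside another operand are dropped and the merged outline is re-measured after clipping — boundary = 155.00 mm. So its perimeter = 155.00 mm. Layer 35 (z = 7): the cube is not intersected at this z (z outside [0, 3.5]); the cube at (0.5, 8) is present — its section is the full 30×6 rectangle (perimeter 72.00 mm); the 27.5×30 cube at (7, 13) contributes its full rectangle (perimeter 115.00 mm); the cone at (3.5, -3): at t=0.270 of its height the radius interpolates to r₁+(r₂−r₁)t = 6.189, giving a regular 12-gon of that circumradius (perimeter = 2·12·6.189·sin(180°/12) = 38.45 mm); Taking the union: the regions partially overlap (shared area 23.50 mm²), so the edge portions inside another operand are dropped and the merged outline is re-measured after clipping — boundary = 176.45 mm. So its perimeter = 176.45 mm. Layer 35 is larger (176.45 vs 155.00 mm).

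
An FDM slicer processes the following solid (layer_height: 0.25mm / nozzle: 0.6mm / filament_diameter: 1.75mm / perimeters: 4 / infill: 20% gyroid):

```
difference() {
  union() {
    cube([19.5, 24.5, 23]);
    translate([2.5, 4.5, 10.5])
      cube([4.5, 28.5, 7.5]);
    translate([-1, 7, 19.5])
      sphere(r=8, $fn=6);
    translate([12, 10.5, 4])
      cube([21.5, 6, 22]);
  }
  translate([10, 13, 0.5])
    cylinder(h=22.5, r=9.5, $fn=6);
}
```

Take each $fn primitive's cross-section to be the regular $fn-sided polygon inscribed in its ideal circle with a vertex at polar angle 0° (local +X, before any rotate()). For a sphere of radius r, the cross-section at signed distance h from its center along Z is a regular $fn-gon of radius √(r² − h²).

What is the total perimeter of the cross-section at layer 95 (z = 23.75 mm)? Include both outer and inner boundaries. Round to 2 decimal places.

At z = 23.75 mm: the cube does not reach this height (z outside [0, 23]); the cube at (2.5, 4.5) is not intersected at this z (z outside [10.5, 18]); the sphere at (-1, 7): section is a regular 6-gon, circumradius = √(r²−h²) = √(8²−4.25²) = 6.778 (perimeter = 2·6·6.778·sin(180°/6) = 40.67 mm); the cube at (12, 10.5) (footprint 21.5×6) is included at this height (perimeter 55.00 mm); Combining (union): the 2 present regions are separate (no shared area or edge), so areas and boundary lengths simply add and each stays a separate island — boundary = 95.67 mm; the cylinder at (10, 13) is absent (z outside [0.5, 23]); Subtracting the remaining from the first: none of the subtracted shapes is present at this height, so that combined region is unchanged — boundary = 95.67 mm. Overall, the cross-section has 2 separate islands. Total boundary length (outer) = 95.67 mm.

95.67 mm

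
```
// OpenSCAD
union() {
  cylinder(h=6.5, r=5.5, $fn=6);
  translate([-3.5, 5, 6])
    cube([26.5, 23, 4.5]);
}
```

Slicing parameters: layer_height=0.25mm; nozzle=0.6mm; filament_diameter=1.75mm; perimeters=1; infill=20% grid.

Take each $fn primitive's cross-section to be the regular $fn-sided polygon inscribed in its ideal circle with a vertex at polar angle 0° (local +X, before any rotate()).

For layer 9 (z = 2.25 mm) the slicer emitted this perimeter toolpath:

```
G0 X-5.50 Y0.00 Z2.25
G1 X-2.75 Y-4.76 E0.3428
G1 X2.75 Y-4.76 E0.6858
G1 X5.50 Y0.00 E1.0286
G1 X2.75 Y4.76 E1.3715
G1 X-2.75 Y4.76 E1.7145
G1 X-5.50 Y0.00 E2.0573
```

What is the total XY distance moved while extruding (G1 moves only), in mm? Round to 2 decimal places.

32.99 mm

Sum the Euclidean lengths of each G1 segment: total = 32.99 mm.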